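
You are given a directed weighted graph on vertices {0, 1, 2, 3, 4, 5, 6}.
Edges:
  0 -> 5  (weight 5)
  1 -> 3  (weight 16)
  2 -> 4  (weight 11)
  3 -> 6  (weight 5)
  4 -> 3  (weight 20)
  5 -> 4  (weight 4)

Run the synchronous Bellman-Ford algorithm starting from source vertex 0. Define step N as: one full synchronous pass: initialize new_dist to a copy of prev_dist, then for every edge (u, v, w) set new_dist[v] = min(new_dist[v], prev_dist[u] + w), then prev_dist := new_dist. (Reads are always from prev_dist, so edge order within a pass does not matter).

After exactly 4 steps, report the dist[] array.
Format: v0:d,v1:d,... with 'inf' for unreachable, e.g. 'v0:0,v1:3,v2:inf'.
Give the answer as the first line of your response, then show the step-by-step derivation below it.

v0:0,v1:inf,v2:inf,v3:29,v4:9,v5:5,v6:34

step 1: dist = v0:0,v1:inf,v2:inf,v3:inf,v4:inf,v5:5,v6:inf
step 2: dist = v0:0,v1:inf,v2:inf,v3:inf,v4:9,v5:5,v6:inf
step 3: dist = v0:0,v1:inf,v2:inf,v3:29,v4:9,v5:5,v6:inf
step 4: dist = v0:0,v1:inf,v2:inf,v3:29,v4:9,v5:5,v6:34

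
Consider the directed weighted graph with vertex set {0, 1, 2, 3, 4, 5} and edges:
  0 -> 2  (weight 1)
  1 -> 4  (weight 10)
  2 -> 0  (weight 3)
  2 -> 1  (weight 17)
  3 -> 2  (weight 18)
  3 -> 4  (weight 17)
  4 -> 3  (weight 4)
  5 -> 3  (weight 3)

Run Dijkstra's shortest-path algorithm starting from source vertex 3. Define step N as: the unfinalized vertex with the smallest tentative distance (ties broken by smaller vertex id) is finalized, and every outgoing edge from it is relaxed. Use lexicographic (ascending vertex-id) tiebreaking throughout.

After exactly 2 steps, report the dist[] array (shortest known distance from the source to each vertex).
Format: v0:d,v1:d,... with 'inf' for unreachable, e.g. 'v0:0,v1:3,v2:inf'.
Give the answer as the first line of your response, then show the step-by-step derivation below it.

v0:inf,v1:inf,v2:18,v3:0,v4:17,v5:inf

step 1: dist = v0:inf,v1:inf,v2:18,v3:0,v4:17,v5:inf
step 2: dist = v0:inf,v1:inf,v2:18,v3:0,v4:17,v5:inf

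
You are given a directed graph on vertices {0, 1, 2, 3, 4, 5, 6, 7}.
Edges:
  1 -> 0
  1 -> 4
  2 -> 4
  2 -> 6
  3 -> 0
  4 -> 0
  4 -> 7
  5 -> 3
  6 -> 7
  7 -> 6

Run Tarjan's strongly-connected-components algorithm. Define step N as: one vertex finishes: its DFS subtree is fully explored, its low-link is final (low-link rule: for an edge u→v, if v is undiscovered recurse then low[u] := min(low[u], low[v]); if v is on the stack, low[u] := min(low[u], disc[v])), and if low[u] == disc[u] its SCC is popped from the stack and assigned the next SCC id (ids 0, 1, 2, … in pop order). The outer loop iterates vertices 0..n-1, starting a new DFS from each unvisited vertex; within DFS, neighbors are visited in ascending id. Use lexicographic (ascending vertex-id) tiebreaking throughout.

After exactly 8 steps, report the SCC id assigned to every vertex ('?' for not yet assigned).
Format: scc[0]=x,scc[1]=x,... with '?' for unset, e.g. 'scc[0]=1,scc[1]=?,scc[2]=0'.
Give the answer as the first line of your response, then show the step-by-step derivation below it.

scc[0]=0,scc[1]=3,scc[2]=4,scc[3]=5,scc[4]=2,scc[5]=6,scc[6]=1,scc[7]=1

step 1: low=(low[0]=0,low[1]=?,low[2]=?,low[3]=?,low[4]=?,low[5]=?,low[6]=?,low[7]=?); scc=(scc[0]=0,scc[1]=?,scc[2]=?,scc[3]=?,scc[4]=?,scc[5]=?,scc[6]=?,scc[7]=?)
step 2: low=(low[0]=0,low[1]=1,low[2]=?,low[3]=?,low[4]=2,low[5]=?,low[6]=3,low[7]=3); scc=(scc[0]=0,scc[1]=?,scc[2]=?,scc[3]=?,scc[4]=?,scc[5]=?,scc[6]=?,scc[7]=?)
step 3: low=(low[0]=0,low[1]=1,low[2]=?,low[3]=?,low[4]=2,low[5]=?,low[6]=3,low[7]=3); scc=(scc[0]=0,scc[1]=?,scc[2]=?,scc[3]=?,scc[4]=?,scc[5]=?,scc[6]=1,scc[7]=1)
step 4: low=(low[0]=0,low[1]=1,low[2]=?,low[3]=?,low[4]=2,low[5]=?,low[6]=3,low[7]=3); scc=(scc[0]=0,scc[1]=?,scc[2]=?,scc[3]=?,scc[4]=2,scc[5]=?,scc[6]=1,scc[7]=1)
step 5: low=(low[0]=0,low[1]=1,low[2]=?,low[3]=?,low[4]=2,low[5]=?,low[6]=3,low[7]=3); scc=(scc[0]=0,scc[1]=3,scc[2]=?,scc[3]=?,scc[4]=2,scc[5]=?,scc[6]=1,scc[7]=1)
step 6: low=(low[0]=0,low[1]=1,low[2]=5,low[3]=?,low[4]=2,low[5]=?,low[6]=3,low[7]=3); scc=(scc[0]=0,scc[1]=3,scc[2]=4,scc[3]=?,scc[4]=2,scc[5]=?,scc[6]=1,scc[7]=1)
step 7: low=(low[0]=0,low[1]=1,low[2]=5,low[3]=6,low[4]=2,low[5]=?,low[6]=3,low[7]=3); scc=(scc[0]=0,scc[1]=3,scc[2]=4,scc[3]=5,scc[4]=2,scc[5]=?,scc[6]=1,scc[7]=1)
step 8: low=(low[0]=0,low[1]=1,low[2]=5,low[3]=6,low[4]=2,low[5]=7,low[6]=3,low[7]=3); scc=(scc[0]=0,scc[1]=3,scc[2]=4,scc[3]=5,scc[4]=2,scc[5]=6,scc[6]=1,scc[7]=1)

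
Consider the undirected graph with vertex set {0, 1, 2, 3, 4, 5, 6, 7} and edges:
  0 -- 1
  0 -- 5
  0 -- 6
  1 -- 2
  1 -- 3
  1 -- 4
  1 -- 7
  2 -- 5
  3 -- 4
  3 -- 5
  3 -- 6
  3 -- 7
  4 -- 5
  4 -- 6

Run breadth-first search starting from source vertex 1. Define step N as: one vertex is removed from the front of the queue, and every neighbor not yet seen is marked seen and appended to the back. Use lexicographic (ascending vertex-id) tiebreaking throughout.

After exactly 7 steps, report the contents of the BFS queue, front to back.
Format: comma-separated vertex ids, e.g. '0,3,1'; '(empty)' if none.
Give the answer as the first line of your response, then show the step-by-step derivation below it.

6

step 1: dequeue 1; queue=[0,2,3,4,7]; order=1
step 2: dequeue 0; queue=[2,3,4,7,5,6]; order=1,0
step 3: dequeue 2; queue=[3,4,7,5,6]; order=1,0,2
step 4: dequeue 3; queue=[4,7,5,6]; order=1,0,2,3
step 5: dequeue 4; queue=[7,5,6]; order=1,0,2,3,4
step 6: dequeue 7; queue=[5,6]; order=1,0,2,3,4,7
step 7: dequeue 5; queue=[6]; order=1,0,2,3,4,7,5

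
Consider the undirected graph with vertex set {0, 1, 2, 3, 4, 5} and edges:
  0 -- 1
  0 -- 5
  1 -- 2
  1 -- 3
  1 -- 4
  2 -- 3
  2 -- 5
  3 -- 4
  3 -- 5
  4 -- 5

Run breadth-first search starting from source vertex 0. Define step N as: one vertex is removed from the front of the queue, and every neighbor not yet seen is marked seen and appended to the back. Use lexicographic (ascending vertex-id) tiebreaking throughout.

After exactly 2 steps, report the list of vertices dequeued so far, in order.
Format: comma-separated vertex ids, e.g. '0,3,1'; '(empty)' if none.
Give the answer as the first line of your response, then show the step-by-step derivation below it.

0,1

step 1: dequeue 0; queue=[1,5]; order=0
step 2: dequeue 1; queue=[5,2,3,4]; order=0,1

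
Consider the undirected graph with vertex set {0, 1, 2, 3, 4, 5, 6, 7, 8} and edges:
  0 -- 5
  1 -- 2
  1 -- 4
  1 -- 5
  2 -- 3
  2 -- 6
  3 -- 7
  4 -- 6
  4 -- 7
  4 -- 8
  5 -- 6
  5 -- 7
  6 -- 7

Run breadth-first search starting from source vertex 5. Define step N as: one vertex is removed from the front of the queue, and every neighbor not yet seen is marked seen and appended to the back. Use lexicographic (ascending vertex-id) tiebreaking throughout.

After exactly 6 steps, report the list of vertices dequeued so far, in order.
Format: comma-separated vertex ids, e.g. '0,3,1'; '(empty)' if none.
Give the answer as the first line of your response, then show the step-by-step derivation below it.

5,0,1,6,7,2

step 1: dequeue 5; queue=[0,1,6,7]; order=5
step 2: dequeue 0; queue=[1,6,7]; order=5,0
step 3: dequeue 1; queue=[6,7,2,4]; order=5,0,1
step 4: dequeue 6; queue=[7,2,4]; order=5,0,1,6
step 5: dequeue 7; queue=[2,4,3]; order=5,0,1,6,7
step 6: dequeue 2; queue=[4,3]; order=5,0,1,6,7,2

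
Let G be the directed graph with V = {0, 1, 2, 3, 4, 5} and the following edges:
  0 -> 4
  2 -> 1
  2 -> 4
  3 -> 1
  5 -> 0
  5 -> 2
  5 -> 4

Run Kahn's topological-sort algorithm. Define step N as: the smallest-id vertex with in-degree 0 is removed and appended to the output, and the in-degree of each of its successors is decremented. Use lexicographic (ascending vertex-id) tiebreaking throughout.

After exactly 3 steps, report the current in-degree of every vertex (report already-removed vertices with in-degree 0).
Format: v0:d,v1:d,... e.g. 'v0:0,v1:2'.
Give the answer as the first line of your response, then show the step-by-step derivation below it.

v0:0,v1:1,v2:0,v3:0,v4:1,v5:0

step 1: output 3; order=[3]; indeg=(1,1,1,0,3,0)
step 2: output 5; order=[3,5]; indeg=(0,1,0,0,2,0)
step 3: output 0; order=[3,5,0]; indeg=(0,1,0,0,1,0)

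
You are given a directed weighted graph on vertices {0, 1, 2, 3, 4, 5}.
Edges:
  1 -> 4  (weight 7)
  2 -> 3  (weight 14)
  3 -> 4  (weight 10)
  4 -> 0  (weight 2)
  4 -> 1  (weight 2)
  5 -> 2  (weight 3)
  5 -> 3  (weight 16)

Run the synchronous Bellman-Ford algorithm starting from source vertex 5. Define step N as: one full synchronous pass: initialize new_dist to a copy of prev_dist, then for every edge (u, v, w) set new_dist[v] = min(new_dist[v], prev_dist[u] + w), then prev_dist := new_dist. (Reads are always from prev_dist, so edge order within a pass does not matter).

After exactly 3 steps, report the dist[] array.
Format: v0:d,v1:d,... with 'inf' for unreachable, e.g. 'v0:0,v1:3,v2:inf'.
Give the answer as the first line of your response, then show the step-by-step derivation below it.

v0:28,v1:28,v2:3,v3:16,v4:26,v5:0

step 1: dist = v0:inf,v1:inf,v2:3,v3:16,v4:inf,v5:0
step 2: dist = v0:inf,v1:inf,v2:3,v3:16,v4:26,v5:0
step 3: dist = v0:28,v1:28,v2:3,v3:16,v4:26,v5:0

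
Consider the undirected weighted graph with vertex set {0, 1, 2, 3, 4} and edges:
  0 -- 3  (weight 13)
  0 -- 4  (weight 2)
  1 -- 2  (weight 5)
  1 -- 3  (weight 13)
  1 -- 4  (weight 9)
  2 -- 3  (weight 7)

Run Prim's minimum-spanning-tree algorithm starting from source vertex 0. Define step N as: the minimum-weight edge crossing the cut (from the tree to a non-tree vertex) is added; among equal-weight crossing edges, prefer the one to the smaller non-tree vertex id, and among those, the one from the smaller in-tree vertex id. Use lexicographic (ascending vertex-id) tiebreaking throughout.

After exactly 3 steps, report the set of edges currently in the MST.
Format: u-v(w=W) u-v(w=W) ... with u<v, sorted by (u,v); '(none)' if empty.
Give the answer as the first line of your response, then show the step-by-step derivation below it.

0-4(w=2) 1-2(w=5) 1-4(w=9)

step 1: add edge 0-4 (w=2); MST = {0-4(w=2)}
step 2: add edge 1-4 (w=9); MST = {0-4(w=2) 1-4(w=9)}
step 3: add edge 1-2 (w=5); MST = {0-4(w=2) 1-2(w=5) 1-4(w=9)}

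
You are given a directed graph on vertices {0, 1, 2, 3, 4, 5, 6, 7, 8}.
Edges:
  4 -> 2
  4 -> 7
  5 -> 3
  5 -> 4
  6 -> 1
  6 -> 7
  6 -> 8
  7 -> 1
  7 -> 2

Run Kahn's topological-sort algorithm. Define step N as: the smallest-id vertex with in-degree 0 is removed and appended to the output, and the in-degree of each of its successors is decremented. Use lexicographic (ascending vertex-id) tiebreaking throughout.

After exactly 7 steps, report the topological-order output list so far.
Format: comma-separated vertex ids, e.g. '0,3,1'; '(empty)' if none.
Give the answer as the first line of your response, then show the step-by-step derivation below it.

0,5,3,4,6,7,1

step 1: output 0; order=[0]; indeg=(0,2,2,1,1,0,0,2,1)
step 2: output 5; order=[0,5]; indeg=(0,2,2,0,0,0,0,2,1)
step 3: output 3; order=[0,5,3]; indeg=(0,2,2,0,0,0,0,2,1)
step 4: output 4; order=[0,5,3,4]; indeg=(0,2,1,0,0,0,0,1,1)
step 5: output 6; order=[0,5,3,4,6]; indeg=(0,1,1,0,0,0,0,0,0)
step 6: output 7; order=[0,5,3,4,6,7]; indeg=(0,0,0,0,0,0,0,0,0)
step 7: output 1; order=[0,5,3,4,6,7,1]; indeg=(0,0,0,0,0,0,0,0,0)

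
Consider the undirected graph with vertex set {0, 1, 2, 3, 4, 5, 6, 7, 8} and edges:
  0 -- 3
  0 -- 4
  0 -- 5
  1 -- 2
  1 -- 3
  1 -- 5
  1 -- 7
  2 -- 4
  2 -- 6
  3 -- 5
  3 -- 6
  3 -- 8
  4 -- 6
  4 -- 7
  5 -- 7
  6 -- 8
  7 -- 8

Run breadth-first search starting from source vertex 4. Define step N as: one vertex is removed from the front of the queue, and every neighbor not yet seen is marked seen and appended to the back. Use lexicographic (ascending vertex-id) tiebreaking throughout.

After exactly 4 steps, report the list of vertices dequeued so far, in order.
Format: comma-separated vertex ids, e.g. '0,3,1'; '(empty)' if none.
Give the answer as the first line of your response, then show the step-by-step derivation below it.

4,0,2,6

step 1: dequeue 4; queue=[0,2,6,7]; order=4
step 2: dequeue 0; queue=[2,6,7,3,5]; order=4,0
step 3: dequeue 2; queue=[6,7,3,5,1]; order=4,0,2
step 4: dequeue 6; queue=[7,3,5,1,8]; order=4,0,2,6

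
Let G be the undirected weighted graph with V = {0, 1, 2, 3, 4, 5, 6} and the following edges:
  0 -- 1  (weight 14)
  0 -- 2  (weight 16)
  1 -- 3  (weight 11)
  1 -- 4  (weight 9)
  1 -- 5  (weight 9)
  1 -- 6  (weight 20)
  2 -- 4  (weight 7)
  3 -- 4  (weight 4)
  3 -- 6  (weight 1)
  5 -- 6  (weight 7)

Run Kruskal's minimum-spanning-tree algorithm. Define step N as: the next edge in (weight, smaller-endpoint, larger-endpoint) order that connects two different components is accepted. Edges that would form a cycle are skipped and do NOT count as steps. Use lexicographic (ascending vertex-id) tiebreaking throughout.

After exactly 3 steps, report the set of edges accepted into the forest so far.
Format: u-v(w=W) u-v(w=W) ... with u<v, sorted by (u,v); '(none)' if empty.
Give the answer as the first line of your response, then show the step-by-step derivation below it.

2-4(w=7) 3-4(w=4) 3-6(w=1)

step 1: add edge 3-6 (w=1); MST = {3-6(w=1)}
step 2: add edge 3-4 (w=4); MST = {3-4(w=4) 3-6(w=1)}
step 3: add edge 2-4 (w=7); MST = {2-4(w=7) 3-4(w=4) 3-6(w=1)}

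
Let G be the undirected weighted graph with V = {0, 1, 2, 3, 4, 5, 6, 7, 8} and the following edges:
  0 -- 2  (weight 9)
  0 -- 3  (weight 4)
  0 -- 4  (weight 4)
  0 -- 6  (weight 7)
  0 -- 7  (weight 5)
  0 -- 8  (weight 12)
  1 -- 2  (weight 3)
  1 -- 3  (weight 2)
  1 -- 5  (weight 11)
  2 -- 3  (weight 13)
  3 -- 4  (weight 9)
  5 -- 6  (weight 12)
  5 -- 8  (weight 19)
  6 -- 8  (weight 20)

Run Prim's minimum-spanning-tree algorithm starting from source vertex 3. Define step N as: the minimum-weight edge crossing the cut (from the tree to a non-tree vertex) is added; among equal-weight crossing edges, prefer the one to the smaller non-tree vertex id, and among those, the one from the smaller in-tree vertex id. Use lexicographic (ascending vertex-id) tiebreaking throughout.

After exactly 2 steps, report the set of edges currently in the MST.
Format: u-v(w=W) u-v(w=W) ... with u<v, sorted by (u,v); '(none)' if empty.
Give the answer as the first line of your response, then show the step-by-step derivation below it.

1-2(w=3) 1-3(w=2)

step 1: add edge 1-3 (w=2); MST = {1-3(w=2)}
step 2: add edge 1-2 (w=3); MST = {1-2(w=3) 1-3(w=2)}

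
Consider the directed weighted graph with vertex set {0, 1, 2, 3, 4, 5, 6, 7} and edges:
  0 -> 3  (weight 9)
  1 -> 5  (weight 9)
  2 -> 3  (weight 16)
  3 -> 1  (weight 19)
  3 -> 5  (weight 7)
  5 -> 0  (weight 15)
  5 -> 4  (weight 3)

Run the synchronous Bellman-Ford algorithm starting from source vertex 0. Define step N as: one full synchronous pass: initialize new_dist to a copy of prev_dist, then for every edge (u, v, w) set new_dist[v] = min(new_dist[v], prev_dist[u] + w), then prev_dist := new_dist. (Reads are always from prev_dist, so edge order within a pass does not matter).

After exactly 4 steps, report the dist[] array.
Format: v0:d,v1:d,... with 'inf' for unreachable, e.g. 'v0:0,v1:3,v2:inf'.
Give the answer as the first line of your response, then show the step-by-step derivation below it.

v0:0,v1:28,v2:inf,v3:9,v4:19,v5:16,v6:inf,v7:inf

step 1: dist = v0:0,v1:inf,v2:inf,v3:9,v4:inf,v5:inf,v6:inf,v7:inf
step 2: dist = v0:0,v1:28,v2:inf,v3:9,v4:inf,v5:16,v6:inf,v7:inf
step 3: dist = v0:0,v1:28,v2:inf,v3:9,v4:19,v5:16,v6:inf,v7:inf
step 4: dist = v0:0,v1:28,v2:inf,v3:9,v4:19,v5:16,v6:inf,v7:inf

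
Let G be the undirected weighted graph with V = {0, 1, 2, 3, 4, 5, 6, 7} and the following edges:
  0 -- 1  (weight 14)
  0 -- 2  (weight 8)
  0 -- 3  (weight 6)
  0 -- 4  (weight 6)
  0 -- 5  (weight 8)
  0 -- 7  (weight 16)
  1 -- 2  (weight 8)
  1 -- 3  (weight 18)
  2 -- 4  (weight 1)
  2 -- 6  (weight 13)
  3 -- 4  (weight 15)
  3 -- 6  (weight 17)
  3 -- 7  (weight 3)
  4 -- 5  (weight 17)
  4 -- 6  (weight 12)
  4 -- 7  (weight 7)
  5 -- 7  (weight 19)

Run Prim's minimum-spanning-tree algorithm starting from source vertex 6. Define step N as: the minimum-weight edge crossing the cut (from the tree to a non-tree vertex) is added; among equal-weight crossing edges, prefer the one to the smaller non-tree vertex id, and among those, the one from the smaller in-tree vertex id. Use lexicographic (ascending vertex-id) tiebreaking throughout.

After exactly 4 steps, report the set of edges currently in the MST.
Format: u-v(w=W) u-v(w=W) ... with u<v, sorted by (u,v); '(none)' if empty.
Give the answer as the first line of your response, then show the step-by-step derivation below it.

0-3(w=6) 0-4(w=6) 2-4(w=1) 4-6(w=12)

step 1: add edge 4-6 (w=12); MST = {4-6(w=12)}
step 2: add edge 2-4 (w=1); MST = {2-4(w=1) 4-6(w=12)}
step 3: add edge 0-4 (w=6); MST = {0-4(w=6) 2-4(w=1) 4-6(w=12)}
step 4: add edge 0-3 (w=6); MST = {0-3(w=6) 0-4(w=6) 2-4(w=1) 4-6(w=12)}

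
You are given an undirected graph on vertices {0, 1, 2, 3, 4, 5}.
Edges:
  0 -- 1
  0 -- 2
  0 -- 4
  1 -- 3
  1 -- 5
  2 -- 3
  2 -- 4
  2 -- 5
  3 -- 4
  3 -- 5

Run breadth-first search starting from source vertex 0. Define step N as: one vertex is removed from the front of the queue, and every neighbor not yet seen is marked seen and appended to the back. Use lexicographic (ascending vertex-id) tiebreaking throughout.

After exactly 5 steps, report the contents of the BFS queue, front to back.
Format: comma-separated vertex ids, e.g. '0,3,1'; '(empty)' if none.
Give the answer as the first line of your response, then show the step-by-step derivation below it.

5

step 1: dequeue 0; queue=[1,2,4]; order=0
step 2: dequeue 1; queue=[2,4,3,5]; order=0,1
step 3: dequeue 2; queue=[4,3,5]; order=0,1,2
step 4: dequeue 4; queue=[3,5]; order=0,1,2,4
step 5: dequeue 3; queue=[5]; order=0,1,2,4,3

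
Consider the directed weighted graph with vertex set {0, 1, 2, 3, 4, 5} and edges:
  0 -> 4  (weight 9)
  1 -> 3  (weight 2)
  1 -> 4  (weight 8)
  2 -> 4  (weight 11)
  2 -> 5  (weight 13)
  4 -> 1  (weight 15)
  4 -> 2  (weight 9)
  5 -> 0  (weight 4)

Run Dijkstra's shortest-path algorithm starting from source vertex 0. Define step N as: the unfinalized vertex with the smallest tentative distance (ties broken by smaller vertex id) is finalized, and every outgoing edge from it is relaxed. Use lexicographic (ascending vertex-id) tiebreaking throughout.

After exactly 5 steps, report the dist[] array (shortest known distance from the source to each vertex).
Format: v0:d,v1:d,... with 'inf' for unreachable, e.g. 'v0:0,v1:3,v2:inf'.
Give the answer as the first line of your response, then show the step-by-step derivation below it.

v0:0,v1:24,v2:18,v3:26,v4:9,v5:31

step 1: dist = v0:0,v1:inf,v2:inf,v3:inf,v4:9,v5:inf
step 2: dist = v0:0,v1:24,v2:18,v3:inf,v4:9,v5:inf
step 3: dist = v0:0,v1:24,v2:18,v3:inf,v4:9,v5:31
step 4: dist = v0:0,v1:24,v2:18,v3:26,v4:9,v5:31
step 5: dist = v0:0,v1:24,v2:18,v3:26,v4:9,v5:31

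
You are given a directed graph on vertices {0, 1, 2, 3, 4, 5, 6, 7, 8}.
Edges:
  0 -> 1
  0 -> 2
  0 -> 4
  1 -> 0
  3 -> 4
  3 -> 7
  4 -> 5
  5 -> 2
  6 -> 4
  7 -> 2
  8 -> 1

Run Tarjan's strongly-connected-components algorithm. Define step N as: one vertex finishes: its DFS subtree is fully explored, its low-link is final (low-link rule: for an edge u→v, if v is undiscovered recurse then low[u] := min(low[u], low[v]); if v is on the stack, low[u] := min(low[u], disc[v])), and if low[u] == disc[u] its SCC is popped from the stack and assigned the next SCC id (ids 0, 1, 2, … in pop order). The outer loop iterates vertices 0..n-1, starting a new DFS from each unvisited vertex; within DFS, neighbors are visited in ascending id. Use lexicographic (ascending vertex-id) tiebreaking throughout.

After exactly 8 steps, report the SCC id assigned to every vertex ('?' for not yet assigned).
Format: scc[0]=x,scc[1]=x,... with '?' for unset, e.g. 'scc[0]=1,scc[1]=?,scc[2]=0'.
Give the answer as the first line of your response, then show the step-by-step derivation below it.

scc[0]=3,scc[1]=3,scc[2]=0,scc[3]=5,scc[4]=2,scc[5]=1,scc[6]=6,scc[7]=4,scc[8]=?

step 1: low=(low[0]=0,low[1]=0,low[2]=?,low[3]=?,low[4]=?,low[5]=?,low[6]=?,low[7]=?,low[8]=?); scc=(scc[0]=?,scc[1]=?,scc[2]=?,scc[3]=?,scc[4]=?,scc[5]=?,scc[6]=?,scc[7]=?,scc[8]=?)
step 2: low=(low[0]=0,low[1]=0,low[2]=2,low[3]=?,low[4]=?,low[5]=?,low[6]=?,low[7]=?,low[8]=?); scc=(scc[0]=?,scc[1]=?,scc[2]=0,scc[3]=?,scc[4]=?,scc[5]=?,scc[6]=?,scc[7]=?,scc[8]=?)
step 3: low=(low[0]=0,low[1]=0,low[2]=2,low[3]=?,low[4]=3,low[5]=4,low[6]=?,low[7]=?,low[8]=?); scc=(scc[0]=?,scc[1]=?,scc[2]=0,scc[3]=?,scc[4]=?,scc[5]=1,scc[6]=?,scc[7]=?,scc[8]=?)
step 4: low=(low[0]=0,low[1]=0,low[2]=2,low[3]=?,low[4]=3,low[5]=4,low[6]=?,low[7]=?,low[8]=?); scc=(scc[0]=?,scc[1]=?,scc[2]=0,scc[3]=?,scc[4]=2,scc[5]=1,scc[6]=?,scc[7]=?,scc[8]=?)
step 5: low=(low[0]=0,low[1]=0,low[2]=2,low[3]=?,low[4]=3,low[5]=4,low[6]=?,low[7]=?,low[8]=?); scc=(scc[0]=3,scc[1]=3,scc[2]=0,scc[3]=?,scc[4]=2,scc[5]=1,scc[6]=?,scc[7]=?,scc[8]=?)
step 6: low=(low[0]=0,low[1]=0,low[2]=2,low[3]=5,low[4]=3,low[5]=4,low[6]=?,low[7]=6,low[8]=?); scc=(scc[0]=3,scc[1]=3,scc[2]=0,scc[3]=?,scc[4]=2,scc[5]=1,scc[6]=?,scc[7]=4,scc[8]=?)
step 7: low=(low[0]=0,low[1]=0,low[2]=2,low[3]=5,low[4]=3,low[5]=4,low[6]=?,low[7]=6,low[8]=?); scc=(scc[0]=3,scc[1]=3,scc[2]=0,scc[3]=5,scc[4]=2,scc[5]=1,scc[6]=?,scc[7]=4,scc[8]=?)
step 8: low=(low[0]=0,low[1]=0,low[2]=2,low[3]=5,low[4]=3,low[5]=4,low[6]=7,low[7]=6,low[8]=?); scc=(scc[0]=3,scc[1]=3,scc[2]=0,scc[3]=5,scc[4]=2,scc[5]=1,scc[6]=6,scc[7]=4,scc[8]=?)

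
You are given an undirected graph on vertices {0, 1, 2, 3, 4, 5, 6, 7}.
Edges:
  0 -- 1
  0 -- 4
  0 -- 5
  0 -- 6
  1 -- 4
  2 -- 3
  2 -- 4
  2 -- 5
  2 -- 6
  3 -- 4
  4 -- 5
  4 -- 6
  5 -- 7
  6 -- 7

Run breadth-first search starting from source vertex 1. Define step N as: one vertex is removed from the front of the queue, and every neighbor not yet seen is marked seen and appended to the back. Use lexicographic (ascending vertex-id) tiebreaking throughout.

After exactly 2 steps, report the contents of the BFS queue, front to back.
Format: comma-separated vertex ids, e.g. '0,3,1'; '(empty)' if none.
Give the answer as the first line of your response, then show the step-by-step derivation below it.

4,5,6

step 1: dequeue 1; queue=[0,4]; order=1
step 2: dequeue 0; queue=[4,5,6]; order=1,0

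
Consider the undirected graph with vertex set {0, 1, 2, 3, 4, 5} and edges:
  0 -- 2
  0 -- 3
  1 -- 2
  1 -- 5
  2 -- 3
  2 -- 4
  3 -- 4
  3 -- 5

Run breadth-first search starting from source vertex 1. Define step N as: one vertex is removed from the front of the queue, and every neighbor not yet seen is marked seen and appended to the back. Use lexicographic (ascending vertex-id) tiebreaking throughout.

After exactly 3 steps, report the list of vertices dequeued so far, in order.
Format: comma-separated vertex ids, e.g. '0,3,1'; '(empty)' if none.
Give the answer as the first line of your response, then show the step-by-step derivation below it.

1,2,5

step 1: dequeue 1; queue=[2,5]; order=1
step 2: dequeue 2; queue=[5,0,3,4]; order=1,2
step 3: dequeue 5; queue=[0,3,4]; order=1,2,5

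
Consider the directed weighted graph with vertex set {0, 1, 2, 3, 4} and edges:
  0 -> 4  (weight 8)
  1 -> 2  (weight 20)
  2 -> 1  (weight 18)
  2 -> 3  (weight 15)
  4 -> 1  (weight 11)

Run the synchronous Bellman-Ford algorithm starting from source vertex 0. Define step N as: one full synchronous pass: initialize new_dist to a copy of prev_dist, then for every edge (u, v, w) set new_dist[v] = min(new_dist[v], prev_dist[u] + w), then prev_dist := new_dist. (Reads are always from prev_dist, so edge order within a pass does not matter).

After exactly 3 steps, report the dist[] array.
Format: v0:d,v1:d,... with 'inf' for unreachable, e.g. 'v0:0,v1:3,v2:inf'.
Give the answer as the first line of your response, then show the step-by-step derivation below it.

v0:0,v1:19,v2:39,v3:inf,v4:8

step 1: dist = v0:0,v1:inf,v2:inf,v3:inf,v4:8
step 2: dist = v0:0,v1:19,v2:inf,v3:inf,v4:8
step 3: dist = v0:0,v1:19,v2:39,v3:inf,v4:8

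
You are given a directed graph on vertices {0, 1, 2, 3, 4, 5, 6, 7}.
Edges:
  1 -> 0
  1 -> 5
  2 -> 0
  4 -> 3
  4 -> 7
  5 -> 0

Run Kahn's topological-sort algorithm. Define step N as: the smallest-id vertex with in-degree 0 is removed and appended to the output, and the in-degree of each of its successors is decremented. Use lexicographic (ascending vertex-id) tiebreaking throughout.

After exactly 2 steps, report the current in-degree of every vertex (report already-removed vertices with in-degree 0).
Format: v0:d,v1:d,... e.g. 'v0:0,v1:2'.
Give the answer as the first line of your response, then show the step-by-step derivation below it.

v0:1,v1:0,v2:0,v3:1,v4:0,v5:0,v6:0,v7:1

step 1: output 1; order=[1]; indeg=(2,0,0,1,0,0,0,1)
step 2: output 2; order=[1,2]; indeg=(1,0,0,1,0,0,0,1)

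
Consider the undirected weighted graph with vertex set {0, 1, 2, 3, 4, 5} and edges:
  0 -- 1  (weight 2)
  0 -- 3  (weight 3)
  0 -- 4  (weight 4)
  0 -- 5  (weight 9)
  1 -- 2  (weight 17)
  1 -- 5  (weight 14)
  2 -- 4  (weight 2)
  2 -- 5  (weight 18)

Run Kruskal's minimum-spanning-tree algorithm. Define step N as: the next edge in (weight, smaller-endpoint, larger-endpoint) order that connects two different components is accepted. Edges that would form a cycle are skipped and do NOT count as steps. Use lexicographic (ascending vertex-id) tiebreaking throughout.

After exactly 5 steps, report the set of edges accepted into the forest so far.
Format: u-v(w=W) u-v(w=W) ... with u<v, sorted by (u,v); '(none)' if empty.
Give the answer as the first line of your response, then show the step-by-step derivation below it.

0-1(w=2) 0-3(w=3) 0-4(w=4) 0-5(w=9) 2-4(w=2)

step 1: add edge 0-1 (w=2); MST = {0-1(w=2)}
step 2: add edge 2-4 (w=2); MST = {0-1(w=2) 2-4(w=2)}
step 3: add edge 0-3 (w=3); MST = {0-1(w=2) 0-3(w=3) 2-4(w=2)}
step 4: add edge 0-4 (w=4); MST = {0-1(w=2) 0-3(w=3) 0-4(w=4) 2-4(w=2)}
step 5: add edge 0-5 (w=9); MST = {0-1(w=2) 0-3(w=3) 0-4(w=4) 0-5(w=9) 2-4(w=2)}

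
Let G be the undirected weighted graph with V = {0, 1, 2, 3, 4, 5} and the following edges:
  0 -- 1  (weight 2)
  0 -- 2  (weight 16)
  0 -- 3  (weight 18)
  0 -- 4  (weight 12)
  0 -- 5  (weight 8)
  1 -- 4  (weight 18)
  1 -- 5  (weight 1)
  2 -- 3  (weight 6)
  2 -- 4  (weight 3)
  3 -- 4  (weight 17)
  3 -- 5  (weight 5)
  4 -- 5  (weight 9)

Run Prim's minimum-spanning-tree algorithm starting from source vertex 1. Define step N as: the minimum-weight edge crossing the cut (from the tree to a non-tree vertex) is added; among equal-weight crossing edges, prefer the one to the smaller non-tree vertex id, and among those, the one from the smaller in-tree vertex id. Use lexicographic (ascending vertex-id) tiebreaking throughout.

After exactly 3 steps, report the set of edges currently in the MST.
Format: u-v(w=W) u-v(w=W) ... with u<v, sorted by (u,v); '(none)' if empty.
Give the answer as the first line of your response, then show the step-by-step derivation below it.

0-1(w=2) 1-5(w=1) 3-5(w=5)

step 1: add edge 1-5 (w=1); MST = {1-5(w=1)}
step 2: add edge 0-1 (w=2); MST = {0-1(w=2) 1-5(w=1)}
step 3: add edge 3-5 (w=5); MST = {0-1(w=2) 1-5(w=1) 3-5(w=5)}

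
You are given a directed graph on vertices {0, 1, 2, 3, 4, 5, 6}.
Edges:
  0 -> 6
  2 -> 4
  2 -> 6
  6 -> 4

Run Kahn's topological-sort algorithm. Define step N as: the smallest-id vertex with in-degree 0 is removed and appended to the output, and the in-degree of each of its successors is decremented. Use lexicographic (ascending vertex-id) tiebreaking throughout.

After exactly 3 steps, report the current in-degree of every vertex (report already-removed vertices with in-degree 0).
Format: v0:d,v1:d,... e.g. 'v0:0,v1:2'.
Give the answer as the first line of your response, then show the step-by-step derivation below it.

v0:0,v1:0,v2:0,v3:0,v4:1,v5:0,v6:0

step 1: output 0; order=[0]; indeg=(0,0,0,0,2,0,1)
step 2: output 1; order=[0,1]; indeg=(0,0,0,0,2,0,1)
step 3: output 2; order=[0,1,2]; indeg=(0,0,0,0,1,0,0)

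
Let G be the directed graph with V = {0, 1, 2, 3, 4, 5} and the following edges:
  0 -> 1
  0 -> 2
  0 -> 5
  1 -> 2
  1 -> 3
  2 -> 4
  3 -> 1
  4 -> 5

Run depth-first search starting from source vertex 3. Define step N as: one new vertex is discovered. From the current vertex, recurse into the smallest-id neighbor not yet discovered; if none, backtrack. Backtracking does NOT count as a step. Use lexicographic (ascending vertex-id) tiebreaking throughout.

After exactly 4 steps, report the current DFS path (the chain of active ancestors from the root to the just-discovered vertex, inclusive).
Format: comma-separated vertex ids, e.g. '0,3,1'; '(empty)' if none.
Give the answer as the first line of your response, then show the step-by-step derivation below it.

3,1,2,4

step 1: discover 3; path=3; order=3
step 2: discover 1; path=3>1; order=3,1
step 3: discover 2; path=3>1>2; order=3,1,2
step 4: discover 4; path=3>1>2>4; order=3,1,2,4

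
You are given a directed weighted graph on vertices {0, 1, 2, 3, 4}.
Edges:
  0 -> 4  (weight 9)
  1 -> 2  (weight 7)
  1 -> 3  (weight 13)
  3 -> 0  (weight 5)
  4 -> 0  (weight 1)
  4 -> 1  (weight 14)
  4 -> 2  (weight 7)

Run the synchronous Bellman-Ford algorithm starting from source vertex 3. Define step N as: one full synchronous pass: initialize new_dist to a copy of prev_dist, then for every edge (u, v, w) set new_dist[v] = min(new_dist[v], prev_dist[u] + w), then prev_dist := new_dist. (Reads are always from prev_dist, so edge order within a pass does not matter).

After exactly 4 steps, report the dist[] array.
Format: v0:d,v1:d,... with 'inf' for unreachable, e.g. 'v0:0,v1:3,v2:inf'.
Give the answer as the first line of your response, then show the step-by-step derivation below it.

v0:5,v1:28,v2:21,v3:0,v4:14

step 1: dist = v0:5,v1:inf,v2:inf,v3:0,v4:inf
step 2: dist = v0:5,v1:inf,v2:inf,v3:0,v4:14
step 3: dist = v0:5,v1:28,v2:21,v3:0,v4:14
step 4: dist = v0:5,v1:28,v2:21,v3:0,v4:14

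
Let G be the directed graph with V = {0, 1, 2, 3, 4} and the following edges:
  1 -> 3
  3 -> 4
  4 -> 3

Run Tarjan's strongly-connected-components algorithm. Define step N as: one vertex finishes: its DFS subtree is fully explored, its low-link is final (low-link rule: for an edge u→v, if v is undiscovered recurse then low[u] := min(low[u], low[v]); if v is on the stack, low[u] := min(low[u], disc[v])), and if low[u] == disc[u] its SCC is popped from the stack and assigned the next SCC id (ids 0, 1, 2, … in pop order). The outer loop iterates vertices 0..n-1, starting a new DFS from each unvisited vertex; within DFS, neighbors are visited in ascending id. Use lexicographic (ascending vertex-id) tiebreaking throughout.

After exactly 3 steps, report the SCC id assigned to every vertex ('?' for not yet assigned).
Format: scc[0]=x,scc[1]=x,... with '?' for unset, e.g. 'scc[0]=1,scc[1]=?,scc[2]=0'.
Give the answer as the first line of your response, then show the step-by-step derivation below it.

scc[0]=0,scc[1]=?,scc[2]=?,scc[3]=1,scc[4]=1

step 1: low=(low[0]=0,low[1]=?,low[2]=?,low[3]=?,low[4]=?); scc=(scc[0]=0,scc[1]=?,scc[2]=?,scc[3]=?,scc[4]=?)
step 2: low=(low[0]=0,low[1]=1,low[2]=?,low[3]=2,low[4]=2); scc=(scc[0]=0,scc[1]=?,scc[2]=?,scc[3]=?,scc[4]=?)
step 3: low=(low[0]=0,low[1]=1,low[2]=?,low[3]=2,low[4]=2); scc=(scc[0]=0,scc[1]=?,scc[2]=?,scc[3]=1,scc[4]=1)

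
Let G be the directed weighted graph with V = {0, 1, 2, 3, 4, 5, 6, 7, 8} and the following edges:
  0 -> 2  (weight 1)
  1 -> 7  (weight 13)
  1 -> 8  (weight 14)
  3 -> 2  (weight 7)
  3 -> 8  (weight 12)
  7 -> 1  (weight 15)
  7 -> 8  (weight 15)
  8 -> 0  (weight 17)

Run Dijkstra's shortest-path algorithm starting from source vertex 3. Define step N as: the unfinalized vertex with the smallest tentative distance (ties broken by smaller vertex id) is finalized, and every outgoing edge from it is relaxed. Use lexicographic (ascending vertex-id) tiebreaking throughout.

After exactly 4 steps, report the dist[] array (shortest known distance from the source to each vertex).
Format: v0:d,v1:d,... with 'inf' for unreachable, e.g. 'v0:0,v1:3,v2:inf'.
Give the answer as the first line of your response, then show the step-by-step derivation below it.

v0:29,v1:inf,v2:7,v3:0,v4:inf,v5:inf,v6:inf,v7:inf,v8:12

step 1: dist = v0:inf,v1:inf,v2:7,v3:0,v4:inf,v5:inf,v6:inf,v7:inf,v8:12
step 2: dist = v0:inf,v1:inf,v2:7,v3:0,v4:inf,v5:inf,v6:inf,v7:inf,v8:12
step 3: dist = v0:29,v1:inf,v2:7,v3:0,v4:inf,v5:inf,v6:inf,v7:inf,v8:12
step 4: dist = v0:29,v1:inf,v2:7,v3:0,v4:inf,v5:inf,v6:inf,v7:inf,v8:12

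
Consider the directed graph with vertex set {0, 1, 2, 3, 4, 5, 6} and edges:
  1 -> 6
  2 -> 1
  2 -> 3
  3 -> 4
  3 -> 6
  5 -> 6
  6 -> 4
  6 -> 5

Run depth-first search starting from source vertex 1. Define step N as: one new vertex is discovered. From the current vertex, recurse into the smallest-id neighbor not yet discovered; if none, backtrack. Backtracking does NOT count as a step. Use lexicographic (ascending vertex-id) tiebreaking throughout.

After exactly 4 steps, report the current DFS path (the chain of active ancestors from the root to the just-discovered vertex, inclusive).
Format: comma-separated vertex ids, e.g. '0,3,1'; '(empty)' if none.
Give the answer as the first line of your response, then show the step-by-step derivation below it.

1,6,5

step 1: discover 1; path=1; order=1
step 2: discover 6; path=1>6; order=1,6
step 3: discover 4; path=1>6>4; order=1,6,4
step 4: discover 5; path=1>6>5; order=1,6,4,5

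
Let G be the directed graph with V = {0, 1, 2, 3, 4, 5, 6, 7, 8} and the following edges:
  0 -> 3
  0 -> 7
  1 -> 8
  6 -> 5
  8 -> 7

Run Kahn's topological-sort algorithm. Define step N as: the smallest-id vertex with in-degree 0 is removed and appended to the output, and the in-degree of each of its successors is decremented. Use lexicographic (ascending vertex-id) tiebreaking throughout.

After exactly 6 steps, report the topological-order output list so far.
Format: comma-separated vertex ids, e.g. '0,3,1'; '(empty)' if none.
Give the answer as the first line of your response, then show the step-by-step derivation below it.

0,1,2,3,4,6

step 1: output 0; order=[0]; indeg=(0,0,0,0,0,1,0,1,1)
step 2: output 1; order=[0,1]; indeg=(0,0,0,0,0,1,0,1,0)
step 3: output 2; order=[0,1,2]; indeg=(0,0,0,0,0,1,0,1,0)
step 4: output 3; order=[0,1,2,3]; indeg=(0,0,0,0,0,1,0,1,0)
step 5: output 4; order=[0,1,2,3,4]; indeg=(0,0,0,0,0,1,0,1,0)
step 6: output 6; order=[0,1,2,3,4,6]; indeg=(0,0,0,0,0,0,0,1,0)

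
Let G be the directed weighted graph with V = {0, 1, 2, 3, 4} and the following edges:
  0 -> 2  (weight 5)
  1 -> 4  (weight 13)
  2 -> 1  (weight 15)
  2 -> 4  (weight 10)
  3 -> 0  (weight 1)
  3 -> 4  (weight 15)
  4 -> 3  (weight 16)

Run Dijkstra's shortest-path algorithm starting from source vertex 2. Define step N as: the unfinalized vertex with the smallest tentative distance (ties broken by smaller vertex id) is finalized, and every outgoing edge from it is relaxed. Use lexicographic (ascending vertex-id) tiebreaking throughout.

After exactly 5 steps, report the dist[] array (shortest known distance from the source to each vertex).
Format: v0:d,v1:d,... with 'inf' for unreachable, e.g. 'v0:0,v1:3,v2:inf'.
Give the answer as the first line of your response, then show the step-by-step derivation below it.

v0:27,v1:15,v2:0,v3:26,v4:10

step 1: dist = v0:inf,v1:15,v2:0,v3:inf,v4:10
step 2: dist = v0:inf,v1:15,v2:0,v3:26,v4:10
step 3: dist = v0:inf,v1:15,v2:0,v3:26,v4:10
step 4: dist = v0:27,v1:15,v2:0,v3:26,v4:10
step 5: dist = v0:27,v1:15,v2:0,v3:26,v4:10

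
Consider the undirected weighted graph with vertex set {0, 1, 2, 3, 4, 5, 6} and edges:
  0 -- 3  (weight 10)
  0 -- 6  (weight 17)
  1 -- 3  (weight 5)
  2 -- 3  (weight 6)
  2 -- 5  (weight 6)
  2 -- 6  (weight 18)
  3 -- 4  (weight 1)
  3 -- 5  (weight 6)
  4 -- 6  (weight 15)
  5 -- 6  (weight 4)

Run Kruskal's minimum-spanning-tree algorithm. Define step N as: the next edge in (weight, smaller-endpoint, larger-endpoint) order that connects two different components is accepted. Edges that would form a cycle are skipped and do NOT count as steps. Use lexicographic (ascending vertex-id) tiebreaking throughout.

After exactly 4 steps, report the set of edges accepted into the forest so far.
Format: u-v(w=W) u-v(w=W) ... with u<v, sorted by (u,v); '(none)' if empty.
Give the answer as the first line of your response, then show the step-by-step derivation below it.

1-3(w=5) 2-3(w=6) 3-4(w=1) 5-6(w=4)

step 1: add edge 3-4 (w=1); MST = {3-4(w=1)}
step 2: add edge 5-6 (w=4); MST = {3-4(w=1) 5-6(w=4)}
step 3: add edge 1-3 (w=5); MST = {1-3(w=5) 3-4(w=1) 5-6(w=4)}
step 4: add edge 2-3 (w=6); MST = {1-3(w=5) 2-3(w=6) 3-4(w=1) 5-6(w=4)}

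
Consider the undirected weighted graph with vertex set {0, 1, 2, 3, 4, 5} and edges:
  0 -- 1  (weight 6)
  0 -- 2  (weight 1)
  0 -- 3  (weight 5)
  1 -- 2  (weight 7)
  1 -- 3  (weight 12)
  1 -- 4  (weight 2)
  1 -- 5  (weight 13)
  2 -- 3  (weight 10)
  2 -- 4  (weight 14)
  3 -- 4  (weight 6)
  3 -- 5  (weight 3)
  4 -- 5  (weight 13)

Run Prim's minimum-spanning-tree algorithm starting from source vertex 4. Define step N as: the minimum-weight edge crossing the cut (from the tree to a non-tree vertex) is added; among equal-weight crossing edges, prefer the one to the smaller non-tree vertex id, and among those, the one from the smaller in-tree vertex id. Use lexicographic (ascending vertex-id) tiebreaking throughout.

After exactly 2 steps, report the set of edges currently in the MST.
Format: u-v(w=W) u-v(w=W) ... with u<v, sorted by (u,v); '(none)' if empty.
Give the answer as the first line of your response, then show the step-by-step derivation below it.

0-1(w=6) 1-4(w=2)

step 1: add edge 1-4 (w=2); MST = {1-4(w=2)}
step 2: add edge 0-1 (w=6); MST = {0-1(w=6) 1-4(w=2)}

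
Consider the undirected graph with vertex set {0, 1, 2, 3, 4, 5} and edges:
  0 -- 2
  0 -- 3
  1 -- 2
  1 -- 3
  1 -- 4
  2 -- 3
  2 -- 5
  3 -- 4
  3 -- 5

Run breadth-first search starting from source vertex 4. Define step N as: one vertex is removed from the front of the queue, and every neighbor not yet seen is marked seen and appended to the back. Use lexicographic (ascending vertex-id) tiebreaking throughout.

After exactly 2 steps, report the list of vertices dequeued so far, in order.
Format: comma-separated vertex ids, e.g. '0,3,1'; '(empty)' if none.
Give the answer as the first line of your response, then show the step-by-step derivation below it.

4,1

step 1: dequeue 4; queue=[1,3]; order=4
step 2: dequeue 1; queue=[3,2]; order=4,1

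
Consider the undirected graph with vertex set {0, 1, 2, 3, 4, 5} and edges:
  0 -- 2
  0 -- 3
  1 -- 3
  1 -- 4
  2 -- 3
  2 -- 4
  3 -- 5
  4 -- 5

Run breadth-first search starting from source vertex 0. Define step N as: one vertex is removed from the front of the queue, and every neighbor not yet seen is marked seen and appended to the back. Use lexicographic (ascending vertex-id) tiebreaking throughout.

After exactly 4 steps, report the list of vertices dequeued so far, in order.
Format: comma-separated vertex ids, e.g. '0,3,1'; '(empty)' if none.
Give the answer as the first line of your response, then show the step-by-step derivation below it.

0,2,3,4

step 1: dequeue 0; queue=[2,3]; order=0
step 2: dequeue 2; queue=[3,4]; order=0,2
step 3: dequeue 3; queue=[4,1,5]; order=0,2,3
step 4: dequeue 4; queue=[1,5]; order=0,2,3,4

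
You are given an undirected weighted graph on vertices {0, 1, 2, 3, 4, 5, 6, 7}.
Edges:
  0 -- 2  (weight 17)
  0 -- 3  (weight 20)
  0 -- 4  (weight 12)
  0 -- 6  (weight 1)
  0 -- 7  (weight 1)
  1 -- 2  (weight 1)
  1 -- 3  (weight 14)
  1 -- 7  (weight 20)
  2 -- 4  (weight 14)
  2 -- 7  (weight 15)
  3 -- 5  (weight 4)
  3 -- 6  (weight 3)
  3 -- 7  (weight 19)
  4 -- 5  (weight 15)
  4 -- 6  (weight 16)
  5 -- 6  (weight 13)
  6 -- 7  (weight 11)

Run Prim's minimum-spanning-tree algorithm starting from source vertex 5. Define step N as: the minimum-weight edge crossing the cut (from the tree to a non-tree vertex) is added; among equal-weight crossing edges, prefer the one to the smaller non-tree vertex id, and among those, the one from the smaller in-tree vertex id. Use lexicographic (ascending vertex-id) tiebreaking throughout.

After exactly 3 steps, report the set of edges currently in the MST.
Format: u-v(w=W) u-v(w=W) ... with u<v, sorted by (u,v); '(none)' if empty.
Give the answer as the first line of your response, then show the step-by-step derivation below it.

0-6(w=1) 3-5(w=4) 3-6(w=3)

step 1: add edge 3-5 (w=4); MST = {3-5(w=4)}
step 2: add edge 3-6 (w=3); MST = {3-5(w=4) 3-6(w=3)}
step 3: add edge 0-6 (w=1); MST = {0-6(w=1) 3-5(w=4) 3-6(w=3)}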